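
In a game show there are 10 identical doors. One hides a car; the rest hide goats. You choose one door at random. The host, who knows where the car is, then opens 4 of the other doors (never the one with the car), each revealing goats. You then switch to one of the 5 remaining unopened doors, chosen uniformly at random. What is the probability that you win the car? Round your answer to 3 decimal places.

0.180

Your original door holds the car with probability 1/10, so the other 9 collectively hold it with probability 9/10.
The host can always find 4 empty doors to open, so the reveals don't change that 9/10; it is now spread over the 5 remaining unopened doors.
P(win by switching) = (9/10) · (1/5) = 9/50 ≈ 0.180.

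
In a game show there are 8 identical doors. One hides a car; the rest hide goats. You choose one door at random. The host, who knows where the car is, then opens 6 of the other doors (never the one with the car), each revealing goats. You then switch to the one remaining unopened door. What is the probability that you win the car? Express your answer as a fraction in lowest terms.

Your original door holds the car with probability 1/8, so the other 7 collectively hold it with probability 7/8.
The host can always find 6 empty doors to open, so the reveals don't change that 7/8; it is now spread over the 1 remaining unopened door.
P(win by switching) = (7/8) · (1/1) = 7/8.

7/8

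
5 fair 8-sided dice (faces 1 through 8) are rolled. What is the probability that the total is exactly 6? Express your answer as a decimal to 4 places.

There are 8^5 = 32768 equally likely outcomes.
The number of ordered 5-tuples from {1,…,8} summing to 6 is 5.
P(sum = 6) = 5/32768 ≈ 0.0002.

0.0002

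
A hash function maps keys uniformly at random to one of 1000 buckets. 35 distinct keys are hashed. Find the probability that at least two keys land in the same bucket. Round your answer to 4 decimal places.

It's easier to compute the probability that all 35 are distinct.
P(all distinct) = 1000/1000 · 999/1000 · ··· · 966/1000 ≈ 0.5477.
So the probability of at least one match is 1 − 0.5477 = 0.4523.

0.4523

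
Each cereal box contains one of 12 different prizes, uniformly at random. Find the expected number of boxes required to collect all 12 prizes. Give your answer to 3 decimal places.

37.239

After i distinct types are collected, each trial gives a new one with probability (12−i)/12, so the expected wait for the next new type is 12/(12−i).
E = 12/12 + 12/11 + 12/10 + 12/9 + 12/8 + 12/7 + 12/6 + 12/5 + 12/4 + 12/3 + 12/2 + 12/1 = 86021/2310 ≈ 37.239.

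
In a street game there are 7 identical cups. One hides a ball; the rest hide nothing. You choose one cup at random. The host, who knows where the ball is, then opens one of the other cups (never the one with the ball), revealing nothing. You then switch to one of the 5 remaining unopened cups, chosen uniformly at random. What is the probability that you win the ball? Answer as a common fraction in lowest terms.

6/35

Your original cup holds the ball with probability 1/7, so the other 6 collectively hold it with probability 6/7.
The host can always find an empty cup to open, so this doesn't change that 6/7; it is now spread over the 5 remaining unopened cups.
P(win by switching) = (6/7) · (1/5) = 6/35.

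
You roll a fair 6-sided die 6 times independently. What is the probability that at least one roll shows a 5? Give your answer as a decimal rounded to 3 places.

0.665

P(no roll shows a 5) = (5/6)^6 ≈ 0.335.
P(at least one) = 1 − 0.335 = 0.665.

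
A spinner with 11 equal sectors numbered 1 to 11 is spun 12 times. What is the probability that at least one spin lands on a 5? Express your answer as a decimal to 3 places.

P(no spin lands on a 5) = (10/11)^12 ≈ 0.319.
P(at least one) = 1 − 0.319 = 0.681.

0.681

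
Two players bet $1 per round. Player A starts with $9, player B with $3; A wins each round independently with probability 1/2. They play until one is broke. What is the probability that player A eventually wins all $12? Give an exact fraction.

3/4

With a fair step, P(i) = ½P(i−1) + ½P(i+1) with P(0)=0, P(12)=1 has the linear solution P(i) = i/12.
P(9) = 9/12 = 3/4.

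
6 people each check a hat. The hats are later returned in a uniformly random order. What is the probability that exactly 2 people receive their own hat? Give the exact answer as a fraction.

Choose which 2 of the 6 are fixed: C(6,2) = 15 ways.
The remaining 4 must have no fixed point: D(4) = 9.
P = 15·9/720 = 3/16.

3/16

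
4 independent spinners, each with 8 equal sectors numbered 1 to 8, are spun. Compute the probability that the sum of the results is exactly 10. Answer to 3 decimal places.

0.021

There are 8^4 = 4096 equally likely outcomes.
The number of ordered 4-tuples from {1,…,8} summing to 10 is 84.
P(sum = 10) = 84/4096 = 21/1024 ≈ 0.021.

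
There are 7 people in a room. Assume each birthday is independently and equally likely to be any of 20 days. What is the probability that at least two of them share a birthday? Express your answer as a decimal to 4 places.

It's easier to compute the probability that all 7 are distinct.
P(all distinct) = 20/20 · 19/20 · ··· · 14/20 ≈ 0.3052.
So the probability of at least one match is 1 − 0.3052 = 0.6948.

0.6948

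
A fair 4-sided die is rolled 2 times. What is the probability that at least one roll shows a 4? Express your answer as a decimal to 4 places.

P(no roll shows a 4) = (3/4)^2 ≈ 0.5625.
P(at least one) = 1 − 0.5625 = 0.4375.

0.4375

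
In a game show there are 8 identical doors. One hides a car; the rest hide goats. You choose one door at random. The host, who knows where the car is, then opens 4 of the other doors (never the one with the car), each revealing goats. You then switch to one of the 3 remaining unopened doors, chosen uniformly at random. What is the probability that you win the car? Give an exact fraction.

7/24

Your original door holds the car with probability 1/8, so the other 7 collectively hold it with probability 7/8.
The host can always find 4 empty doors to open, so the reveals don't change that 7/8; it is now spread over the 3 remaining unopened doors.
P(win by switching) = (7/8) · (1/3) = 7/24.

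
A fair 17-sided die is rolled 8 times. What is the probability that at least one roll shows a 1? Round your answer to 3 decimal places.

P(no roll shows a 1) = (16/17)^8 ≈ 0.616.
P(at least one) = 1 − 0.616 = 0.384.

0.384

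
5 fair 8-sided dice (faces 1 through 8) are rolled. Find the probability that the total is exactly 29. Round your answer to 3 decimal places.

There are 8^5 = 32768 equally likely outcomes.
The number of ordered 5-tuples from {1,…,8} summing to 29 is 1190.
P(sum = 29) = 1190/32768 = 595/16384 ≈ 0.036.

0.036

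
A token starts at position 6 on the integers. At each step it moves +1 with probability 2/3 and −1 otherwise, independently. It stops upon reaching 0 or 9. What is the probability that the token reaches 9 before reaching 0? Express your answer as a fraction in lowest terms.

72/73

Let r = q/p = (1/3)/(2/3) = 1/2. The recurrence P(i) = p·P(i+1) + q·P(i−1) with P(0)=0, P(9)=1 gives P(i) = (1 − r^i)/(1 − r^9).
P(6) = (1 − (1/2)^6) / (1 − (1/2)^9) = 72/73.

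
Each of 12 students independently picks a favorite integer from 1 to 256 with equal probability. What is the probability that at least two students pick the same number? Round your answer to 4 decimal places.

0.2303

It's easier to compute the probability that all 12 are distinct.
P(all distinct) = 256/256 · 255/256 · ··· · 245/256 ≈ 0.7697.
So the probability of at least one match is 1 − 0.7697 = 0.2303.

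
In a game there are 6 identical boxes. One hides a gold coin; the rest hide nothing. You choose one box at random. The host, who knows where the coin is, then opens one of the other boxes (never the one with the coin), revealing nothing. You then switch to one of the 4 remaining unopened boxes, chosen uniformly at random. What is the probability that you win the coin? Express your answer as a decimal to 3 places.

0.208

Your original box holds the coin with probability 1/6, so the other 5 collectively hold it with probability 5/6.
The host can always find an empty box to open, so this doesn't change that 5/6; it is now spread over the 4 remaining unopened boxes.
P(win by switching) = (5/6) · (1/4) = 5/24 ≈ 0.208.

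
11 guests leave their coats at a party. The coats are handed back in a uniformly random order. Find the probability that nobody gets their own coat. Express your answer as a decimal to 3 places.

This is the derangement probability: permutations of 11 with no fixed point.
D(11) = 11! · (1 − 1/1! + 1/2! − ··· + (−1)^11/11!) = 14684570.
P = 14684570/39916800 = 1468457/3991680 ≈ 0.368.

0.368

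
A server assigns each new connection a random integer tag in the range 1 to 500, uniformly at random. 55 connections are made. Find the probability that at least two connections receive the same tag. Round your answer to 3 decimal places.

It's easier to compute the probability that all 55 are distinct.
P(all distinct) = 500/500 · 499/500 · ··· · 446/500 ≈ 0.046.
So the probability of at least one match is 1 − 0.046 = 0.954.

0.954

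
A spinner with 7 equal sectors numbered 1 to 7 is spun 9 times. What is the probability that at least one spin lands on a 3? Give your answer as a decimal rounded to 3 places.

P(no spin lands on a 3) = (6/7)^9 ≈ 0.250.
P(at least one) = 1 − 0.250 = 0.750.

0.750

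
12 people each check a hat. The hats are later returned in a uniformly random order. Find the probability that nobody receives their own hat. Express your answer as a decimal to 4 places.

0.3679

This is the derangement probability: permutations of 12 with no fixed point.
D(12) = 12! · (1 − 1/1! + 1/2! − ··· + (−1)^12/12!) = 176214841.
P = 176214841/479001600 = 16019531/43545600 ≈ 0.3679.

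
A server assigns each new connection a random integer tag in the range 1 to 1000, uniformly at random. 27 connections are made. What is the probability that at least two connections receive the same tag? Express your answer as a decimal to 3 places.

0.298

It's easier to compute the probability that all 27 are distinct.
P(all distinct) = 1000/1000 · 999/1000 · ··· · 974/1000 ≈ 0.702.
So the probability of at least one match is 1 − 0.702 = 0.298.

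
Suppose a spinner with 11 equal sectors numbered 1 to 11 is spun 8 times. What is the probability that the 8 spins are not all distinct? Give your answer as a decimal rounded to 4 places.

P(all 8 different) = 11/11 · 10/11 · ··· · 4/11 ≈ 0.0310.
P(at least two equal) = 1 − 0.0310 = 0.9690.

0.9690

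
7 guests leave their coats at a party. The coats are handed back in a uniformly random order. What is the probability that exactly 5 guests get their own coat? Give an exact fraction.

1/240

Choose which 5 of the 7 are fixed: C(7,5) = 21 ways.
The remaining 2 must have no fixed point: D(2) = 1.
P = 21·1/5040 = 1/240.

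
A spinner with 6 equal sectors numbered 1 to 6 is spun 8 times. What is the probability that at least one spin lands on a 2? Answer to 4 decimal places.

P(no spin lands on a 2) = (5/6)^8 ≈ 0.2326.
P(at least one) = 1 − 0.2326 = 0.7674.

0.7674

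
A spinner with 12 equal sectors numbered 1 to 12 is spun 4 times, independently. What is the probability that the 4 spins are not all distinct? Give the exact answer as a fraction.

P(all 4 different) = 12/12 · 11/12 · ··· · 9/12 = 55/96.
P(at least two equal) = 1 − 55/96 = 41/96.

41/96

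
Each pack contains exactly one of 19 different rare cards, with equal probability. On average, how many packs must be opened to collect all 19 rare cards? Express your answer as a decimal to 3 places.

After i distinct types are collected, each trial gives a new one with probability (19−i)/19, so the expected wait for the next new type is 19/(19−i).
E = 19/19 + 19/18 + 19/17 + 19/16 + 19/15 + 19/14 + 19/13 + 19/12 + 19/11 + 19/10 + 19/9 + 19/8 + 19/7 + 19/6 + 19/5 + 19/4 + 19/3 + 19/2 + 19/1 = 275295799/4084080 ≈ 67.407.

67.407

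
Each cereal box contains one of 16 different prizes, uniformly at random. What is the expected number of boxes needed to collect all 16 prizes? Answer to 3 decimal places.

54.092

After i distinct types are collected, each trial gives a new one with probability (16−i)/16, so the expected wait for the next new type is 16/(16−i).
E = 16/16 + 16/15 + 16/14 + 16/13 + 16/12 + 16/11 + 16/10 + 16/9 + 16/8 + 16/7 + 16/6 + 16/5 + 16/4 + 16/3 + 16/2 + 16/1 = 2436559/45045 ≈ 54.092.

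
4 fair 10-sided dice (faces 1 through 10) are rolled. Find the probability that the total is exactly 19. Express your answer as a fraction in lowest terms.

37/625

There are 10^4 = 10000 equally likely outcomes.
The number of ordered 4-tuples from {1,…,10} summing to 19 is 592.
P(sum = 19) = 592/10000 = 37/625.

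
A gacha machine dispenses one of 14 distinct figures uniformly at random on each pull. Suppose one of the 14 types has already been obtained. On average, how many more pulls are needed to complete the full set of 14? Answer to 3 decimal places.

Starting from 1 distinct type, each trial gives a new one with probability (14−i)/14 when i types are held, so the wait for the next new type is 14/(14−i).
E = 14/13 + 14/12 + 14/11 + 14/10 + 14/9 + 14/8 + 14/7 + 14/6 + 14/5 + 14/4 + 14/3 + 14/2 + 14/1 = 1145993/25740 ≈ 44.522.

44.522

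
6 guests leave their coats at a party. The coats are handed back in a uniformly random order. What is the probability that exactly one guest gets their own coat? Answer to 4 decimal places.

0.3667

Choose which one is fixed: C(6,1) = 6 ways.
The remaining 5 must have no fixed point: D(5) = 44.
P = 6·44/720 = 11/30 ≈ 0.3667.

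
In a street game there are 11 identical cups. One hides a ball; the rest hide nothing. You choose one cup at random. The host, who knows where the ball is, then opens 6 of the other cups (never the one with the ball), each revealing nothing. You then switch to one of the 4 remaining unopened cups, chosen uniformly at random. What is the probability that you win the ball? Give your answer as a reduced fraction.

Your original cup holds the ball with probability 1/11, so the other 10 collectively hold it with probability 10/11.
The host can always find 6 empty cups to open, so the reveals don't change that 10/11; it is now spread over the 4 remaining unopened cups.
P(win by switching) = (10/11) · (1/4) = 5/22.

5/22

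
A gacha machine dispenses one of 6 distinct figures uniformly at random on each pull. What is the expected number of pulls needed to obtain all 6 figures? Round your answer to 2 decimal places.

After i distinct types are collected, each trial gives a new one with probability (6−i)/6, so the expected wait for the next new type is 6/(6−i).
E = 6/6 + 6/5 + 6/4 + 6/3 + 6/2 + 6/1 = 147/10 ≈ 14.70.

14.70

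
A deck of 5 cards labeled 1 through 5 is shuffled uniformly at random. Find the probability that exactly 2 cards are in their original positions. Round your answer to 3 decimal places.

Choose which 2 of the 5 are fixed: C(5,2) = 10 ways.
The remaining 3 must have no fixed point: D(3) = 2.
P = 10·2/120 = 1/6 ≈ 0.167.

0.167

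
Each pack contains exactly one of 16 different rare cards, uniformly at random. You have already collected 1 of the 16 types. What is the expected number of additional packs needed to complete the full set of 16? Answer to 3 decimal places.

Starting from 1 distinct type, each trial gives a new one with probability (16−i)/16 when i types are held, so the wait for the next new type is 16/(16−i).
E = 16/15 + 16/14 + 16/13 + 16/12 + 16/11 + 16/10 + 16/9 + 16/8 + 16/7 + 16/6 + 16/5 + 16/4 + 16/3 + 16/2 + 16/1 = 2391514/45045 ≈ 53.092.

53.092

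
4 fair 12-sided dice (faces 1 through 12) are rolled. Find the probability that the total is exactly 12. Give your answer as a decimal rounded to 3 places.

0.008

There are 12^4 = 20736 equally likely outcomes.
The number of ordered 4-tuples from {1,…,12} summing to 12 is 165.
P(sum = 12) = 165/20736 = 55/6912 ≈ 0.008.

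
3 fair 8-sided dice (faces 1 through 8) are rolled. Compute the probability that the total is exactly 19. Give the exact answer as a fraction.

There are 8^3 = 512 equally likely outcomes.
The number of ordered 3-tuples from {1,…,8} summing to 19 is 21.
P(sum = 19) = 21/512.

21/512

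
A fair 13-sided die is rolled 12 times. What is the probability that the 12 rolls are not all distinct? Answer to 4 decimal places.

0.9997

P(all 12 different) = 13/13 · 12/13 · ··· · 2/13 ≈ 0.0003.
P(at least two equal) = 1 − 0.0003 = 0.9997.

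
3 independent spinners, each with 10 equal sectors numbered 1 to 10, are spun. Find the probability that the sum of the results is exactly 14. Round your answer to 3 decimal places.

0.069

There are 10^3 = 1000 equally likely outcomes.
The number of ordered 3-tuples from {1,…,10} summing to 14 is 69.
P(sum = 14) = 69/1000 ≈ 0.069.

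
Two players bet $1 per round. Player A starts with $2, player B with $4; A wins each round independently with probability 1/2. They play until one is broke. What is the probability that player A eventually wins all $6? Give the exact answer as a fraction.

With a fair step, P(i) = ½P(i−1) + ½P(i+1) with P(0)=0, P(6)=1 has the linear solution P(i) = i/6.
P(2) = 2/6 = 1/3.

1/3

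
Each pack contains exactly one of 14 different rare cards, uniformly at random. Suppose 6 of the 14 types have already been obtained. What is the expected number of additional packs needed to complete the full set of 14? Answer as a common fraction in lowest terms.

Starting from 6 distinct types, each trial gives a new one with probability (14−i)/14 when i types are held, so the wait for the next new type is 14/(14−i).
E = 14/8 + 14/7 + 14/6 + 14/5 + 14/4 + 14/3 + 14/2 + 14/1 = 761/20.

761/20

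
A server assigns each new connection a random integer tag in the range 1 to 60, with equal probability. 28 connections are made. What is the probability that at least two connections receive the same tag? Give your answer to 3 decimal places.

0.999

It's easier to compute the probability that all 28 are distinct.
P(all distinct) = 60/60 · 59/60 · ··· · 33/60 ≈ 0.001.
So the probability of at least one match is 1 − 0.001 = 0.999.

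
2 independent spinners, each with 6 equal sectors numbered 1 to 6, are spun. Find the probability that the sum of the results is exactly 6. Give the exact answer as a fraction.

There are 6^2 = 36 equally likely outcomes.
The number of ordered 2-tuples from {1,…,6} summing to 6 is 5.
P(sum = 6) = 5/36.

5/36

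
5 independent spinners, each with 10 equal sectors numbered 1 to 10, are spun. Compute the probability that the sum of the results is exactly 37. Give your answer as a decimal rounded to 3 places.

0.022

There are 10^5 = 100000 equally likely outcomes.
The number of ordered 5-tuples from {1,…,10} summing to 37 is 2205.
P(sum = 37) = 2205/100000 = 441/20000 ≈ 0.022.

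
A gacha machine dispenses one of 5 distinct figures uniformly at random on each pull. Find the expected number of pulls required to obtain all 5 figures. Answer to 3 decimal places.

After i distinct types are collected, each trial gives a new one with probability (5−i)/5, so the expected wait for the next new type is 5/(5−i).
E = 5/5 + 5/4 + 5/3 + 5/2 + 5/1 = 137/12 ≈ 11.417.

11.417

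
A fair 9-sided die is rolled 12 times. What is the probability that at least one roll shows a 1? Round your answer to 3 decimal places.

P(no roll shows a 1) = (8/9)^12 ≈ 0.243.
P(at least one) = 1 − 0.243 = 0.757.

0.757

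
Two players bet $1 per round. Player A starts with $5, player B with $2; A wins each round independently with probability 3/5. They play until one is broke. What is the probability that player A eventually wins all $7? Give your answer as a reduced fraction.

1899/2059

Let r = q/p = (2/5)/(3/5) = 2/3. The recurrence P(i) = p·P(i+1) + q·P(i−1) with P(0)=0, P(7)=1 gives P(i) = (1 − r^i)/(1 − r^7).
P(5) = (1 − (2/3)^5) / (1 − (2/3)^7) = 1899/2059.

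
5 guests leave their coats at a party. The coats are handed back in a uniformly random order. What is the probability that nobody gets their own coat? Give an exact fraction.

11/30

This is the derangement probability: permutations of 5 with no fixed point.
D(5) = 5! · (1 − 1/1! + 1/2! − ··· + (−1)^5/5!) = 44.
P = 44/120 = 11/30.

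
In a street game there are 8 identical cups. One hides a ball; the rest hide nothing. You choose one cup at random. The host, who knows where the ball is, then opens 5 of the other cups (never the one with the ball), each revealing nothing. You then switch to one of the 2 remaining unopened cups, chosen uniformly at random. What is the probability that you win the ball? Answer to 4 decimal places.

0.4375

Your original cup holds the ball with probability 1/8, so the other 7 collectively hold it with probability 7/8.
The host can always find 5 empty cups to open, so the reveals don't change that 7/8; it is now spread over the 2 remaining unopened cups.
P(win by switching) = (7/8) · (1/2) = 7/16 ≈ 0.4375.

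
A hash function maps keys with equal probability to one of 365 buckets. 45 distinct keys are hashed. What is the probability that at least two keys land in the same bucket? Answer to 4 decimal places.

It's easier to compute the probability that all 45 are distinct.
P(all distinct) = 365/365 · 364/365 · ··· · 321/365 ≈ 0.0590.
So the probability of at least one match is 1 − 0.0590 = 0.9410.

0.9410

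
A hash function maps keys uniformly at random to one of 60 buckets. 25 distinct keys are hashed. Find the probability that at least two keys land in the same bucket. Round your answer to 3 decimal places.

It's easier to compute the probability that all 25 are distinct.
P(all distinct) = 60/60 · 59/60 · ··· · 36/60 ≈ 0.003.
So the probability of at least one match is 1 − 0.003 = 0.997.

0.997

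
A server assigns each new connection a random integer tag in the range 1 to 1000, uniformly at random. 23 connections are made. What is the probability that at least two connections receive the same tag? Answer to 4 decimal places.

It's easier to compute the probability that all 23 are distinct.
P(all distinct) = 1000/1000 · 999/1000 · ··· · 978/1000 ≈ 0.7750.
So the probability of at least one match is 1 − 0.7750 = 0.2250.

0.2250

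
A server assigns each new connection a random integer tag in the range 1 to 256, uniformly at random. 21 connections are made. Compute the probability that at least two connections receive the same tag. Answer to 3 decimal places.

It's easier to compute the probability that all 21 are distinct.
P(all distinct) = 256/256 · 255/256 · ··· · 236/256 ≈ 0.430.
So the probability of at least one match is 1 − 0.430 = 0.570.

0.570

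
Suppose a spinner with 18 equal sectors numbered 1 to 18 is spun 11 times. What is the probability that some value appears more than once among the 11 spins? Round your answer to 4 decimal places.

0.9802

P(all 11 different) = 18/18 · 17/18 · ··· · 8/18 ≈ 0.0198.
P(at least two equal) = 1 − 0.0198 = 0.9802.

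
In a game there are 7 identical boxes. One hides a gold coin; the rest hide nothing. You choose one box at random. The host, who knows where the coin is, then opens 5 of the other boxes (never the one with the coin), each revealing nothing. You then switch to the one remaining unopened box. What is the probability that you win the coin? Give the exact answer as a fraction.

Your original box holds the coin with probability 1/7, so the other 6 collectively hold it with probability 6/7.
The host can always find 5 empty boxes to open, so the reveals don't change that 6/7; it is now spread over the 1 remaining unopened box.
P(win by switching) = (6/7) · (1/1) = 6/7.

6/7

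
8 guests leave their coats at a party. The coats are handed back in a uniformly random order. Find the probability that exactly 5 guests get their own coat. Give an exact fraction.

Choose which 5 of the 8 are fixed: C(8,5) = 56 ways.
The remaining 3 must have no fixed point: D(3) = 2.
P = 56·2/40320 = 1/360.

1/360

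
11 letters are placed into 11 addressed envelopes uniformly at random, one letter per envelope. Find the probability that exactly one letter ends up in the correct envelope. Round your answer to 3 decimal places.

Choose which one is fixed: C(11,1) = 11 ways.
The remaining 10 must have no fixed point: D(10) = 1334961.
P = 11·1334961/39916800 = 16481/44800 ≈ 0.368.

0.368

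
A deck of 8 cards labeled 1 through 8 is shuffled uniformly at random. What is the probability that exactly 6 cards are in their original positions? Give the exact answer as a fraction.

Choose which 6 of the 8 are fixed: C(8,6) = 28 ways.
The remaining 2 must have no fixed point: D(2) = 1.
P = 28·1/40320 = 1/1440.

1/1440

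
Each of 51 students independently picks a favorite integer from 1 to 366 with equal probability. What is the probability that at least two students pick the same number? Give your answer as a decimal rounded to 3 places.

It's easier to compute the probability that all 51 are distinct.
P(all distinct) = 366/366 · 365/366 · ··· · 316/366 ≈ 0.026.
So the probability of at least one match is 1 − 0.026 = 0.974.

0.974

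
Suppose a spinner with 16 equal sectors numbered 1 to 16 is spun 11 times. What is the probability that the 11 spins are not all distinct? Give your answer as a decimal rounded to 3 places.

P(all 11 different) = 16/16 · 15/16 · ··· · 6/16 ≈ 0.010.
P(at least two equal) = 1 − 0.010 = 0.990.

0.990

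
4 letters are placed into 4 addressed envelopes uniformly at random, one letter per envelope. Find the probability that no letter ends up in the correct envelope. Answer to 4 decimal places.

0.3750

This is the derangement probability: permutations of 4 with no fixed point.
D(4) = 4! · (1 − 1/1! + 1/2! − ··· + (−1)^4/4!) = 9.
P = 9/24 = 3/8 ≈ 0.3750.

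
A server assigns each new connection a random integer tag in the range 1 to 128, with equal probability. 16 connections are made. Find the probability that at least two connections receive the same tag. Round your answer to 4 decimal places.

0.6239

It's easier to compute the probability that all 16 are distinct.
P(all distinct) = 128/128 · 127/128 · ··· · 113/128 ≈ 0.3761.
So the probability of at least one match is 1 − 0.3761 = 0.6239.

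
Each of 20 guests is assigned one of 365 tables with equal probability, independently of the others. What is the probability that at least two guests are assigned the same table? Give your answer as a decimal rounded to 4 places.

It's easier to compute the probability that all 20 are distinct.
P(all distinct) = 365/365 · 364/365 · ··· · 346/365 ≈ 0.5886.
So the probability of at least one match is 1 − 0.5886 = 0.4114.

0.4114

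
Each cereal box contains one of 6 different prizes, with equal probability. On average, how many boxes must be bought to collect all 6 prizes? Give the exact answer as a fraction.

147/10

After i distinct types are collected, each trial gives a new one with probability (6−i)/6, so the expected wait for the next new type is 6/(6−i).
E = 6/6 + 6/5 + 6/4 + 6/3 + 6/2 + 6/1 = 147/10.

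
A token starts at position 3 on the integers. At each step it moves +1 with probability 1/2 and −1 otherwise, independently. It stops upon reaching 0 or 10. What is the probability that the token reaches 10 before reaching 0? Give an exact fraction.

3/10

With a fair step, P(i) = ½P(i−1) + ½P(i+1) with P(0)=0, P(10)=1 has the linear solution P(i) = i/10.
P(3) = 3/10.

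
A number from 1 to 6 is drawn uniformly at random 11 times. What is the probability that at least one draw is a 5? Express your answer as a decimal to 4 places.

P(no draw is a 5) = (5/6)^11 ≈ 0.1346.
P(at least one) = 1 − 0.1346 = 0.8654.

0.8654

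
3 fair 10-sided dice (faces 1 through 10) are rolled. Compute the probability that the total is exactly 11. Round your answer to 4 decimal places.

0.0450

There are 10^3 = 1000 equally likely outcomes.
The number of ordered 3-tuples from {1,…,10} summing to 11 is 45.
P(sum = 11) = 45/1000 = 9/200 ≈ 0.0450.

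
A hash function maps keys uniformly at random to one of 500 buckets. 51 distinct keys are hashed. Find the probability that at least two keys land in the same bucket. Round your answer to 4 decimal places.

0.9287

It's easier to compute the probability that all 51 are distinct.
P(all distinct) = 500/500 · 499/500 · ··· · 450/500 ≈ 0.0713.
So the probability of at least one match is 1 − 0.0713 = 0.9287.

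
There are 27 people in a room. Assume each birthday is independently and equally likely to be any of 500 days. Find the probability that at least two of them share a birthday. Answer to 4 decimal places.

0.5107

It's easier to compute the probability that all 27 are distinct.
P(all distinct) = 500/500 · 499/500 · ··· · 474/500 ≈ 0.4893.
So the probability of at least one match is 1 − 0.4893 = 0.5107.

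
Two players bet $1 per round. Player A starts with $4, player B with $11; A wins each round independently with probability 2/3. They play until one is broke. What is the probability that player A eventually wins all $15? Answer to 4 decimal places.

0.9375

Let r = q/p = (1/3)/(2/3) = 1/2. The recurrence P(i) = p·P(i+1) + q·P(i−1) with P(0)=0, P(15)=1 gives P(i) = (1 − r^i)/(1 − r^15).
P(4) = (1 − (1/2)^4) / (1 − (1/2)^15) = 30720/32767 ≈ 0.9375.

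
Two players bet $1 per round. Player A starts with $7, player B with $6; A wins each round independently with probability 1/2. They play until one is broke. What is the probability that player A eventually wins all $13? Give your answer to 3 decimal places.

0.538

With a fair step, P(i) = ½P(i−1) + ½P(i+1) with P(0)=0, P(13)=1 has the linear solution P(i) = i/13.
P(7) = 7/13 ≈ 0.538.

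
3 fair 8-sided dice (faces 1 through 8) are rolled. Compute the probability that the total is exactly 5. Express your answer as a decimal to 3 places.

There are 8^3 = 512 equally likely outcomes.
The number of ordered 3-tuples from {1,…,8} summing to 5 is 6.
P(sum = 5) = 6/512 = 3/256 ≈ 0.012.

0.012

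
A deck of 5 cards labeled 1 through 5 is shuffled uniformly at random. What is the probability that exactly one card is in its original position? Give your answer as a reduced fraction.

3/8

Choose which one is fixed: C(5,1) = 5 ways.
The remaining 4 must have no fixed point: D(4) = 9.
P = 5·9/120 = 3/8.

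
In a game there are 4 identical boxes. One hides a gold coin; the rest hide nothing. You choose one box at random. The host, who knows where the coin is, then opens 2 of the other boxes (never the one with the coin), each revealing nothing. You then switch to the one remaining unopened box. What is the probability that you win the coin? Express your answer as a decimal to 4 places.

Your original box holds the coin with probability 1/4, so the other 3 collectively hold it with probability 3/4.
The host can always find 2 empty boxes to open, so the reveals don't change that 3/4; it is now spread over the 1 remaining unopened box.
P(win by switching) = (3/4) · (1/1) = 3/4 ≈ 0.7500.

0.7500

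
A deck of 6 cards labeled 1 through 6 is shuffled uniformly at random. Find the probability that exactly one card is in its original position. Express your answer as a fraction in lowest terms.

Choose which one is fixed: C(6,1) = 6 ways.
The remaining 5 must have no fixed point: D(5) = 44.
P = 6·44/720 = 11/30.

11/30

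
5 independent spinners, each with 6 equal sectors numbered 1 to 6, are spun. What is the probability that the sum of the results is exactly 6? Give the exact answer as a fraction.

There are 6^5 = 7776 equally likely outcomes.
The number of ordered 5-tuples from {1,…,6} summing to 6 is 5.
P(sum = 6) = 5/7776.

5/7776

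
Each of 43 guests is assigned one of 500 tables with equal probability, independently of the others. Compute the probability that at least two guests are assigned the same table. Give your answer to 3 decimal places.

0.844

It's easier to compute the probability that all 43 are distinct.
P(all distinct) = 500/500 · 499/500 · ··· · 458/500 ≈ 0.156.
So the probability of at least one match is 1 − 0.156 = 0.844.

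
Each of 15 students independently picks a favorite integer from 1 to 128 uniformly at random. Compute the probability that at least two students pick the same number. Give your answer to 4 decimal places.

It's easier to compute the probability that all 15 are distinct.
P(all distinct) = 128/128 · 127/128 · ··· · 114/128 ≈ 0.4261.
So the probability of at least one match is 1 − 0.4261 = 0.5739.

0.5739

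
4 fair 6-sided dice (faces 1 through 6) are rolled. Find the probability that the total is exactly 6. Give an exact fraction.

5/648

There are 6^4 = 1296 equally likely outcomes.
The number of ordered 4-tuples from {1,…,6} summing to 6 is 10.
P(sum = 6) = 10/1296 = 5/648.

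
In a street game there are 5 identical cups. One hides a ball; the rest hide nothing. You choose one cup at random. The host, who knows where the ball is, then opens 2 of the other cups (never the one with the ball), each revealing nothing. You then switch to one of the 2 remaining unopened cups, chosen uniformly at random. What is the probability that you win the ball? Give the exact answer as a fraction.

2/5

Your original cup holds the ball with probability 1/5, so the other 4 collectively hold it with probability 4/5.
The host can always find 2 empty cups to open, so the reveals don't change that 4/5; it is now spread over the 2 remaining unopened cups.
P(win by switching) = (4/5) · (1/2) = 2/5.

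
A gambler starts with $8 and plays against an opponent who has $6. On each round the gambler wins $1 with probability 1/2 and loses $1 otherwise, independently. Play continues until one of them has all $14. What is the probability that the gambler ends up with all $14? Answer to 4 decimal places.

With a fair step, P(i) = ½P(i−1) + ½P(i+1) with P(0)=0, P(14)=1 has the linear solution P(i) = i/14.
P(8) = 8/14 = 4/7 ≈ 0.5714.

0.5714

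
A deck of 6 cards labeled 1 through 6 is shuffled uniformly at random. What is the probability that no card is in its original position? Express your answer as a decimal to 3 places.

0.368

This is the derangement probability: permutations of 6 with no fixed point.
D(6) = 6! · (1 − 1/1! + 1/2! − ··· + (−1)^6/6!) = 265.
P = 265/720 = 53/144 ≈ 0.368.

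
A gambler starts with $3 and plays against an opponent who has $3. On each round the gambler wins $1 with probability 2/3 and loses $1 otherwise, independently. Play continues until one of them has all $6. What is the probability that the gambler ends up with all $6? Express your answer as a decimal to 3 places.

Let r = q/p = (1/3)/(2/3) = 1/2. The recurrence P(i) = p·P(i+1) + q·P(i−1) with P(0)=0, P(6)=1 gives P(i) = (1 − r^i)/(1 − r^6).
P(3) = (1 − (1/2)^3) / (1 − (1/2)^6) = 8/9 ≈ 0.889.

0.889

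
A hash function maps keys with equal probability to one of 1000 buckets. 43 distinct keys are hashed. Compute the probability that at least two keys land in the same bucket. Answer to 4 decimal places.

It's easier to compute the probability that all 43 are distinct.
P(all distinct) = 1000/1000 · 999/1000 · ··· · 958/1000 ≈ 0.4001.
So the probability of at least one match is 1 − 0.4001 = 0.5999.

0.5999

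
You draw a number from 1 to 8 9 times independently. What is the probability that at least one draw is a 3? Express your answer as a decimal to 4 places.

0.6993

P(no draw is a 3) = (7/8)^9 ≈ 0.3007.
P(at least one) = 1 − 0.3007 = 0.6993.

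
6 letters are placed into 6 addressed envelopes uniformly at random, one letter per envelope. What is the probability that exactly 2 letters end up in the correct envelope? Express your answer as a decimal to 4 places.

Choose which 2 of the 6 are fixed: C(6,2) = 15 ways.
The remaining 4 must have no fixed point: D(4) = 9.
P = 15·9/720 = 3/16 ≈ 0.1875.

0.1875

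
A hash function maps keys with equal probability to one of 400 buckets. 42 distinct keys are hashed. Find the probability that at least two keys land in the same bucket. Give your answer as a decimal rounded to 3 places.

0.893

It's easier to compute the probability that all 42 are distinct.
P(all distinct) = 400/400 · 399/400 · ··· · 359/400 ≈ 0.107.
So the probability of at least one match is 1 − 0.107 = 0.893.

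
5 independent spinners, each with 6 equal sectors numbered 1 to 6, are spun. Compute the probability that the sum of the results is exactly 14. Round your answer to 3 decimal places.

0.069

There are 6^5 = 7776 equally likely outcomes.
The number of ordered 5-tuples from {1,…,6} summing to 14 is 540.
P(sum = 14) = 540/7776 = 5/72 ≈ 0.069.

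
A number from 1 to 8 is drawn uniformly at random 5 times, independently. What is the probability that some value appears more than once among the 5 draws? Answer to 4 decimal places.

0.7949

P(all 5 different) = 8/8 · 7/8 · ··· · 4/8 ≈ 0.2051.
P(at least two equal) = 1 − 0.2051 = 0.7949.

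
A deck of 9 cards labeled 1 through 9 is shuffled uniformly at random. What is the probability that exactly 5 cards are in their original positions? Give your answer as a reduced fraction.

1/320

Choose which 5 of the 9 are fixed: C(9,5) = 126 ways.
The remaining 4 must have no fixed point: D(4) = 9.
P = 126·9/362880 = 1/320.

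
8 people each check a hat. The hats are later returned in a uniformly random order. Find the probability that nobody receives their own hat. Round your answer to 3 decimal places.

0.368

This is the derangement probability: permutations of 8 with no fixed point.
D(8) = 8! · (1 − 1/1! + 1/2! − ··· + (−1)^8/8!) = 14833.
P = 14833/40320 = 2119/5760 ≈ 0.368.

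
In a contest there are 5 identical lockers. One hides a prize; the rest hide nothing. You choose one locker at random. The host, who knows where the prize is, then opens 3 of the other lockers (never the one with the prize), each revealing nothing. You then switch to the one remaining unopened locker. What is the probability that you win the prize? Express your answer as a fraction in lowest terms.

4/5

Your original locker holds the prize with probability 1/5, so the other 4 collectively hold it with probability 4/5.
The host can always find 3 empty lockers to open, so the reveals don't change that 4/5; it is now spread over the 1 remaining unopened locker.
P(win by switching) = (4/5) · (1/1) = 4/5.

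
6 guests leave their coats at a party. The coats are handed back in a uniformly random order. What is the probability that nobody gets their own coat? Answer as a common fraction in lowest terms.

This is the derangement probability: permutations of 6 with no fixed point.
D(6) = 6! · (1 − 1/1! + 1/2! − ··· + (−1)^6/6!) = 265.
P = 265/720 = 53/144.

53/144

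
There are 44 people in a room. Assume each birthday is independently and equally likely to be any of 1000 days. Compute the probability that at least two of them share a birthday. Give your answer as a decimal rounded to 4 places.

It's easier to compute the probability that all 44 are distinct.
P(all distinct) = 1000/1000 · 999/1000 · ··· · 957/1000 ≈ 0.3829.
So the probability of at least one match is 1 − 0.3829 = 0.6171.

0.6171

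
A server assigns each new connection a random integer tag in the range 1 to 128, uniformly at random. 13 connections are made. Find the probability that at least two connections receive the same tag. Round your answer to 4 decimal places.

0.4675

It's easier to compute the probability that all 13 are distinct.
P(all distinct) = 128/128 · 127/128 · ··· · 116/128 ≈ 0.5325.
So the probability of at least one match is 1 − 0.5325 = 0.4675.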